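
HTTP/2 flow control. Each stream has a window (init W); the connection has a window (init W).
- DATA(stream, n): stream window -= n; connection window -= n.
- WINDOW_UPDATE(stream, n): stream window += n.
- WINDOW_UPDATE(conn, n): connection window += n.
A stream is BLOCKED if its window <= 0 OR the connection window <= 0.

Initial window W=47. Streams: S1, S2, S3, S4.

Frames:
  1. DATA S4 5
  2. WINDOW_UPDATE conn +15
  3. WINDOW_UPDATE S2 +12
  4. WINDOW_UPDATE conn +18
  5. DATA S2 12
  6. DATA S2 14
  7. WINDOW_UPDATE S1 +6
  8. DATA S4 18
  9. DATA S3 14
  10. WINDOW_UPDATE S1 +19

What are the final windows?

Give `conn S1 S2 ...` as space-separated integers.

Op 1: conn=42 S1=47 S2=47 S3=47 S4=42 blocked=[]
Op 2: conn=57 S1=47 S2=47 S3=47 S4=42 blocked=[]
Op 3: conn=57 S1=47 S2=59 S3=47 S4=42 blocked=[]
Op 4: conn=75 S1=47 S2=59 S3=47 S4=42 blocked=[]
Op 5: conn=63 S1=47 S2=47 S3=47 S4=42 blocked=[]
Op 6: conn=49 S1=47 S2=33 S3=47 S4=42 blocked=[]
Op 7: conn=49 S1=53 S2=33 S3=47 S4=42 blocked=[]
Op 8: conn=31 S1=53 S2=33 S3=47 S4=24 blocked=[]
Op 9: conn=17 S1=53 S2=33 S3=33 S4=24 blocked=[]
Op 10: conn=17 S1=72 S2=33 S3=33 S4=24 blocked=[]

Answer: 17 72 33 33 24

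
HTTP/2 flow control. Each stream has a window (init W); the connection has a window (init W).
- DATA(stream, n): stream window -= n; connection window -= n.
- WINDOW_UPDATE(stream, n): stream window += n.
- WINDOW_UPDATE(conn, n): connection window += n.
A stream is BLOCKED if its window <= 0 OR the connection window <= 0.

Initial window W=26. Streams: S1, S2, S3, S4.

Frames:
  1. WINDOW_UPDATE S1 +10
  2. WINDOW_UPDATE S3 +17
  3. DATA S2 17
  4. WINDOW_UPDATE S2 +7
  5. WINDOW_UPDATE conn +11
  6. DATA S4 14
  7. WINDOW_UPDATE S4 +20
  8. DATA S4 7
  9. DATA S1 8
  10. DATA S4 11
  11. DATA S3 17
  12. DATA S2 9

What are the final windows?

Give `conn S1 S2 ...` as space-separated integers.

Op 1: conn=26 S1=36 S2=26 S3=26 S4=26 blocked=[]
Op 2: conn=26 S1=36 S2=26 S3=43 S4=26 blocked=[]
Op 3: conn=9 S1=36 S2=9 S3=43 S4=26 blocked=[]
Op 4: conn=9 S1=36 S2=16 S3=43 S4=26 blocked=[]
Op 5: conn=20 S1=36 S2=16 S3=43 S4=26 blocked=[]
Op 6: conn=6 S1=36 S2=16 S3=43 S4=12 blocked=[]
Op 7: conn=6 S1=36 S2=16 S3=43 S4=32 blocked=[]
Op 8: conn=-1 S1=36 S2=16 S3=43 S4=25 blocked=[1, 2, 3, 4]
Op 9: conn=-9 S1=28 S2=16 S3=43 S4=25 blocked=[1, 2, 3, 4]
Op 10: conn=-20 S1=28 S2=16 S3=43 S4=14 blocked=[1, 2, 3, 4]
Op 11: conn=-37 S1=28 S2=16 S3=26 S4=14 blocked=[1, 2, 3, 4]
Op 12: conn=-46 S1=28 S2=7 S3=26 S4=14 blocked=[1, 2, 3, 4]

Answer: -46 28 7 26 14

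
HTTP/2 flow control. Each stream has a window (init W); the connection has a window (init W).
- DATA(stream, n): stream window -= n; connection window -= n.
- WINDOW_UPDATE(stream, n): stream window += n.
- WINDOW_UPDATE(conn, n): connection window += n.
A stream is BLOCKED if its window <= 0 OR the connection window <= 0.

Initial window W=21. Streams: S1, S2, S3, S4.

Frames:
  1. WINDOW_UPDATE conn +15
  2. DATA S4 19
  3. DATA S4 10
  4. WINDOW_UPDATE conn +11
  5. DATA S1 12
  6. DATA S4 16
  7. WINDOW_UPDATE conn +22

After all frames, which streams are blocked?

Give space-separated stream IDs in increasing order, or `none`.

Op 1: conn=36 S1=21 S2=21 S3=21 S4=21 blocked=[]
Op 2: conn=17 S1=21 S2=21 S3=21 S4=2 blocked=[]
Op 3: conn=7 S1=21 S2=21 S3=21 S4=-8 blocked=[4]
Op 4: conn=18 S1=21 S2=21 S3=21 S4=-8 blocked=[4]
Op 5: conn=6 S1=9 S2=21 S3=21 S4=-8 blocked=[4]
Op 6: conn=-10 S1=9 S2=21 S3=21 S4=-24 blocked=[1, 2, 3, 4]
Op 7: conn=12 S1=9 S2=21 S3=21 S4=-24 blocked=[4]

Answer: S4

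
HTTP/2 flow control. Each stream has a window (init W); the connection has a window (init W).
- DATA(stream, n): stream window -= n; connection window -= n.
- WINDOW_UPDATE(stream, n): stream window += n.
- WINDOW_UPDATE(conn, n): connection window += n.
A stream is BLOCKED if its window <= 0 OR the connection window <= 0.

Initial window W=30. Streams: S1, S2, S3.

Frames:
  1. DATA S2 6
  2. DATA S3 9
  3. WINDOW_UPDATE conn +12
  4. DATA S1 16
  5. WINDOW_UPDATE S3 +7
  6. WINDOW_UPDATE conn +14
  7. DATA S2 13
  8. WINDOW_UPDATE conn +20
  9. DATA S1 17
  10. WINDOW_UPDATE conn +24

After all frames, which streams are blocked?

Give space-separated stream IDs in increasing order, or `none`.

Answer: S1

Derivation:
Op 1: conn=24 S1=30 S2=24 S3=30 blocked=[]
Op 2: conn=15 S1=30 S2=24 S3=21 blocked=[]
Op 3: conn=27 S1=30 S2=24 S3=21 blocked=[]
Op 4: conn=11 S1=14 S2=24 S3=21 blocked=[]
Op 5: conn=11 S1=14 S2=24 S3=28 blocked=[]
Op 6: conn=25 S1=14 S2=24 S3=28 blocked=[]
Op 7: conn=12 S1=14 S2=11 S3=28 blocked=[]
Op 8: conn=32 S1=14 S2=11 S3=28 blocked=[]
Op 9: conn=15 S1=-3 S2=11 S3=28 blocked=[1]
Op 10: conn=39 S1=-3 S2=11 S3=28 blocked=[1]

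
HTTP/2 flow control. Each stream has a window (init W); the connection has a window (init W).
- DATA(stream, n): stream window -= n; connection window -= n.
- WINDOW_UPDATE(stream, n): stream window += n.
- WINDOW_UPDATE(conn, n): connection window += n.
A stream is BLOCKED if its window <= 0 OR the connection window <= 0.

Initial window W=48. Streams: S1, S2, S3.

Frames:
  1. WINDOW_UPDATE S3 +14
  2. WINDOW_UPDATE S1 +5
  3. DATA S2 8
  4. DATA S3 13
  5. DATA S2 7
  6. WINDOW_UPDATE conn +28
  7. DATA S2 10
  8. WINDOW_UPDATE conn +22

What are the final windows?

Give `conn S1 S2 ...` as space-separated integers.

Answer: 60 53 23 49

Derivation:
Op 1: conn=48 S1=48 S2=48 S3=62 blocked=[]
Op 2: conn=48 S1=53 S2=48 S3=62 blocked=[]
Op 3: conn=40 S1=53 S2=40 S3=62 blocked=[]
Op 4: conn=27 S1=53 S2=40 S3=49 blocked=[]
Op 5: conn=20 S1=53 S2=33 S3=49 blocked=[]
Op 6: conn=48 S1=53 S2=33 S3=49 blocked=[]
Op 7: conn=38 S1=53 S2=23 S3=49 blocked=[]
Op 8: conn=60 S1=53 S2=23 S3=49 blocked=[]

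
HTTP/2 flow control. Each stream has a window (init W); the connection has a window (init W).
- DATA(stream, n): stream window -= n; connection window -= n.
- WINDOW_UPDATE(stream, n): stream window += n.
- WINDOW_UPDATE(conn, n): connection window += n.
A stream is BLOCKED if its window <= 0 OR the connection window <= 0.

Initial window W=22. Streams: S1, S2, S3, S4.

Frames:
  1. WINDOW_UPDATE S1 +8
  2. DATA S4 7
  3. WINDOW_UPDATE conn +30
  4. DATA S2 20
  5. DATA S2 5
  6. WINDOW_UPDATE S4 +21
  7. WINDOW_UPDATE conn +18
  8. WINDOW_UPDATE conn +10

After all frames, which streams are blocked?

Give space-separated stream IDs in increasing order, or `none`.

Answer: S2

Derivation:
Op 1: conn=22 S1=30 S2=22 S3=22 S4=22 blocked=[]
Op 2: conn=15 S1=30 S2=22 S3=22 S4=15 blocked=[]
Op 3: conn=45 S1=30 S2=22 S3=22 S4=15 blocked=[]
Op 4: conn=25 S1=30 S2=2 S3=22 S4=15 blocked=[]
Op 5: conn=20 S1=30 S2=-3 S3=22 S4=15 blocked=[2]
Op 6: conn=20 S1=30 S2=-3 S3=22 S4=36 blocked=[2]
Op 7: conn=38 S1=30 S2=-3 S3=22 S4=36 blocked=[2]
Op 8: conn=48 S1=30 S2=-3 S3=22 S4=36 blocked=[2]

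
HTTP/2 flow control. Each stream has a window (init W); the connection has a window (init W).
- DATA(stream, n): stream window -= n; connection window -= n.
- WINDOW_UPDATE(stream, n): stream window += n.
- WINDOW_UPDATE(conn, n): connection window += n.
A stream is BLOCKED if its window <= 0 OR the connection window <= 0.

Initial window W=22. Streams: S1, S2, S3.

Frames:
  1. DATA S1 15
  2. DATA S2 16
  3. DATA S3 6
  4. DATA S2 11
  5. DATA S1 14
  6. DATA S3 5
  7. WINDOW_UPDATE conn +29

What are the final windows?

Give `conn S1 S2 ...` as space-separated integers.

Op 1: conn=7 S1=7 S2=22 S3=22 blocked=[]
Op 2: conn=-9 S1=7 S2=6 S3=22 blocked=[1, 2, 3]
Op 3: conn=-15 S1=7 S2=6 S3=16 blocked=[1, 2, 3]
Op 4: conn=-26 S1=7 S2=-5 S3=16 blocked=[1, 2, 3]
Op 5: conn=-40 S1=-7 S2=-5 S3=16 blocked=[1, 2, 3]
Op 6: conn=-45 S1=-7 S2=-5 S3=11 blocked=[1, 2, 3]
Op 7: conn=-16 S1=-7 S2=-5 S3=11 blocked=[1, 2, 3]

Answer: -16 -7 -5 11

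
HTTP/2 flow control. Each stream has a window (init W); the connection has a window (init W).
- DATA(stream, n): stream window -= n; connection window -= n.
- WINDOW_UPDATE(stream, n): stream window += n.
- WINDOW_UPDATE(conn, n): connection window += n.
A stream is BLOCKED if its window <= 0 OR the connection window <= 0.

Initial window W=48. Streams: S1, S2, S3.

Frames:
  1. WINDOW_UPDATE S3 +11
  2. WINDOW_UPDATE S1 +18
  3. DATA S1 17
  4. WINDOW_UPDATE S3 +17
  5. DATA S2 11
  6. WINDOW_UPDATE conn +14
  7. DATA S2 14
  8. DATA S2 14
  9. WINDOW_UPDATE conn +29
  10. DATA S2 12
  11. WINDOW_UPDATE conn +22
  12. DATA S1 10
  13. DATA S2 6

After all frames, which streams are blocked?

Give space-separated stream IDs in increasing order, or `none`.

Op 1: conn=48 S1=48 S2=48 S3=59 blocked=[]
Op 2: conn=48 S1=66 S2=48 S3=59 blocked=[]
Op 3: conn=31 S1=49 S2=48 S3=59 blocked=[]
Op 4: conn=31 S1=49 S2=48 S3=76 blocked=[]
Op 5: conn=20 S1=49 S2=37 S3=76 blocked=[]
Op 6: conn=34 S1=49 S2=37 S3=76 blocked=[]
Op 7: conn=20 S1=49 S2=23 S3=76 blocked=[]
Op 8: conn=6 S1=49 S2=9 S3=76 blocked=[]
Op 9: conn=35 S1=49 S2=9 S3=76 blocked=[]
Op 10: conn=23 S1=49 S2=-3 S3=76 blocked=[2]
Op 11: conn=45 S1=49 S2=-3 S3=76 blocked=[2]
Op 12: conn=35 S1=39 S2=-3 S3=76 blocked=[2]
Op 13: conn=29 S1=39 S2=-9 S3=76 blocked=[2]

Answer: S2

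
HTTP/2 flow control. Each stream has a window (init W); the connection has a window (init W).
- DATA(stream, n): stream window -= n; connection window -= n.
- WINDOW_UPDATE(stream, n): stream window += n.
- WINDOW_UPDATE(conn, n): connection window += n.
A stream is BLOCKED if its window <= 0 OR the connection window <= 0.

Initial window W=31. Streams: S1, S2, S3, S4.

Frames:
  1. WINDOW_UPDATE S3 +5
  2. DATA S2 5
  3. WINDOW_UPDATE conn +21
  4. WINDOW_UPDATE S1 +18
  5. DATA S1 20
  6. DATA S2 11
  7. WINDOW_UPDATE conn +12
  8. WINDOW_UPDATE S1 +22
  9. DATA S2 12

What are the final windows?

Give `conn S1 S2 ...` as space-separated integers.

Op 1: conn=31 S1=31 S2=31 S3=36 S4=31 blocked=[]
Op 2: conn=26 S1=31 S2=26 S3=36 S4=31 blocked=[]
Op 3: conn=47 S1=31 S2=26 S3=36 S4=31 blocked=[]
Op 4: conn=47 S1=49 S2=26 S3=36 S4=31 blocked=[]
Op 5: conn=27 S1=29 S2=26 S3=36 S4=31 blocked=[]
Op 6: conn=16 S1=29 S2=15 S3=36 S4=31 blocked=[]
Op 7: conn=28 S1=29 S2=15 S3=36 S4=31 blocked=[]
Op 8: conn=28 S1=51 S2=15 S3=36 S4=31 blocked=[]
Op 9: conn=16 S1=51 S2=3 S3=36 S4=31 blocked=[]

Answer: 16 51 3 36 31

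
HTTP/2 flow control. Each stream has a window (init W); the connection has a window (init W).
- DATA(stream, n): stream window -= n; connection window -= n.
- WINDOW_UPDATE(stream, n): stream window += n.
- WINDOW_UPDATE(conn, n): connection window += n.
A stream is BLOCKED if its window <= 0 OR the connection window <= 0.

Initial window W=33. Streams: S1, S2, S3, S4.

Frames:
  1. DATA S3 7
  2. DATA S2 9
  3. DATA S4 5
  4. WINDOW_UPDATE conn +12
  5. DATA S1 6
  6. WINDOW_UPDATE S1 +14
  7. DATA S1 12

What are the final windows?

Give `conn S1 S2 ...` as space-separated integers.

Answer: 6 29 24 26 28

Derivation:
Op 1: conn=26 S1=33 S2=33 S3=26 S4=33 blocked=[]
Op 2: conn=17 S1=33 S2=24 S3=26 S4=33 blocked=[]
Op 3: conn=12 S1=33 S2=24 S3=26 S4=28 blocked=[]
Op 4: conn=24 S1=33 S2=24 S3=26 S4=28 blocked=[]
Op 5: conn=18 S1=27 S2=24 S3=26 S4=28 blocked=[]
Op 6: conn=18 S1=41 S2=24 S3=26 S4=28 blocked=[]
Op 7: conn=6 S1=29 S2=24 S3=26 S4=28 blocked=[]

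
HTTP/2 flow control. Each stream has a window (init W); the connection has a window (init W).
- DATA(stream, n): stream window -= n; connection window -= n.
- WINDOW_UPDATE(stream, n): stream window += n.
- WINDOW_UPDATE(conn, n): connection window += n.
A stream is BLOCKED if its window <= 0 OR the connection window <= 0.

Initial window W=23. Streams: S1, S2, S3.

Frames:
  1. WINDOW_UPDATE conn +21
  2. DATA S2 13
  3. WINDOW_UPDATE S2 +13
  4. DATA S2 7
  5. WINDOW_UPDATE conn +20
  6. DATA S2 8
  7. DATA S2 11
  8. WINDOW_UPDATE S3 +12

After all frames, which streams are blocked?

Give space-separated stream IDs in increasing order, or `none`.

Op 1: conn=44 S1=23 S2=23 S3=23 blocked=[]
Op 2: conn=31 S1=23 S2=10 S3=23 blocked=[]
Op 3: conn=31 S1=23 S2=23 S3=23 blocked=[]
Op 4: conn=24 S1=23 S2=16 S3=23 blocked=[]
Op 5: conn=44 S1=23 S2=16 S3=23 blocked=[]
Op 6: conn=36 S1=23 S2=8 S3=23 blocked=[]
Op 7: conn=25 S1=23 S2=-3 S3=23 blocked=[2]
Op 8: conn=25 S1=23 S2=-3 S3=35 blocked=[2]

Answer: S2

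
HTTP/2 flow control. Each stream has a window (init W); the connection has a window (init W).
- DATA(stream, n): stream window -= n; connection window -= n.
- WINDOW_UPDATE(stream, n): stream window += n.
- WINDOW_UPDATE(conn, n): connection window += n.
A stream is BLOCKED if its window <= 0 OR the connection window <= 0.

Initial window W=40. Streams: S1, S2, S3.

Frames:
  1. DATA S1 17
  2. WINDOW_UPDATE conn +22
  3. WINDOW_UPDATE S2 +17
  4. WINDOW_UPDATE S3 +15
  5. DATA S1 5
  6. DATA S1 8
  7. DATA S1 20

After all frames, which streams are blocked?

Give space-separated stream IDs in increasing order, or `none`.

Answer: S1

Derivation:
Op 1: conn=23 S1=23 S2=40 S3=40 blocked=[]
Op 2: conn=45 S1=23 S2=40 S3=40 blocked=[]
Op 3: conn=45 S1=23 S2=57 S3=40 blocked=[]
Op 4: conn=45 S1=23 S2=57 S3=55 blocked=[]
Op 5: conn=40 S1=18 S2=57 S3=55 blocked=[]
Op 6: conn=32 S1=10 S2=57 S3=55 blocked=[]
Op 7: conn=12 S1=-10 S2=57 S3=55 blocked=[1]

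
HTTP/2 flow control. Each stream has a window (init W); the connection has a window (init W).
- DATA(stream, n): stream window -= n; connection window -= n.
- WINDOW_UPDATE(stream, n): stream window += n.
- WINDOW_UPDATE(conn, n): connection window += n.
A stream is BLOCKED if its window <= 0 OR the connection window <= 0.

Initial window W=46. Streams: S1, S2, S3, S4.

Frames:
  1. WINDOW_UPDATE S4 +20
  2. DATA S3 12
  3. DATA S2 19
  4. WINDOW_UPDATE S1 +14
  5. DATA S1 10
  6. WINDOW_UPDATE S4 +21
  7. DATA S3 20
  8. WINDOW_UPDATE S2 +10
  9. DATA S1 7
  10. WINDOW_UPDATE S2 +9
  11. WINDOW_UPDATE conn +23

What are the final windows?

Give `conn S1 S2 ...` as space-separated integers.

Op 1: conn=46 S1=46 S2=46 S3=46 S4=66 blocked=[]
Op 2: conn=34 S1=46 S2=46 S3=34 S4=66 blocked=[]
Op 3: conn=15 S1=46 S2=27 S3=34 S4=66 blocked=[]
Op 4: conn=15 S1=60 S2=27 S3=34 S4=66 blocked=[]
Op 5: conn=5 S1=50 S2=27 S3=34 S4=66 blocked=[]
Op 6: conn=5 S1=50 S2=27 S3=34 S4=87 blocked=[]
Op 7: conn=-15 S1=50 S2=27 S3=14 S4=87 blocked=[1, 2, 3, 4]
Op 8: conn=-15 S1=50 S2=37 S3=14 S4=87 blocked=[1, 2, 3, 4]
Op 9: conn=-22 S1=43 S2=37 S3=14 S4=87 blocked=[1, 2, 3, 4]
Op 10: conn=-22 S1=43 S2=46 S3=14 S4=87 blocked=[1, 2, 3, 4]
Op 11: conn=1 S1=43 S2=46 S3=14 S4=87 blocked=[]

Answer: 1 43 46 14 87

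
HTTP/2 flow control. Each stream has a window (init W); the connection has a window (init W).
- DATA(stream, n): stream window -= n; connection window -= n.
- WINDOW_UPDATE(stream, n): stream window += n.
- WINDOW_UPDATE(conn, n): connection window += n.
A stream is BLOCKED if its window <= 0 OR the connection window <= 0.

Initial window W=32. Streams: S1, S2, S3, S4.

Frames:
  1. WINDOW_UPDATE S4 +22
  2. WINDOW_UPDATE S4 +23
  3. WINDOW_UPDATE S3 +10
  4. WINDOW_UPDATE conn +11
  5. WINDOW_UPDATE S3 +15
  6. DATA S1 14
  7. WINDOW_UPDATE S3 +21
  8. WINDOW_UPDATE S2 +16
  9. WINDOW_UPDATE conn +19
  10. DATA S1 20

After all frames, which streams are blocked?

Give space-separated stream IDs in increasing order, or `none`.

Op 1: conn=32 S1=32 S2=32 S3=32 S4=54 blocked=[]
Op 2: conn=32 S1=32 S2=32 S3=32 S4=77 blocked=[]
Op 3: conn=32 S1=32 S2=32 S3=42 S4=77 blocked=[]
Op 4: conn=43 S1=32 S2=32 S3=42 S4=77 blocked=[]
Op 5: conn=43 S1=32 S2=32 S3=57 S4=77 blocked=[]
Op 6: conn=29 S1=18 S2=32 S3=57 S4=77 blocked=[]
Op 7: conn=29 S1=18 S2=32 S3=78 S4=77 blocked=[]
Op 8: conn=29 S1=18 S2=48 S3=78 S4=77 blocked=[]
Op 9: conn=48 S1=18 S2=48 S3=78 S4=77 blocked=[]
Op 10: conn=28 S1=-2 S2=48 S3=78 S4=77 blocked=[1]

Answer: S1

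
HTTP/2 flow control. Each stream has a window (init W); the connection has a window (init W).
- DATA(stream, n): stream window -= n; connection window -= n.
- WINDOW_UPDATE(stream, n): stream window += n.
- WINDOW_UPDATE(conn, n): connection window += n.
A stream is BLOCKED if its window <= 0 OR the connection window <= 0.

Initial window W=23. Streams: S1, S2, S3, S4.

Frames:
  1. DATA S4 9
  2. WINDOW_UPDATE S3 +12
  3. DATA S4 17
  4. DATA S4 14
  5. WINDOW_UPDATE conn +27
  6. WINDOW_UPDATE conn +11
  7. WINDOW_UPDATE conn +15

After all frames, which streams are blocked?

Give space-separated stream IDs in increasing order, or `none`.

Answer: S4

Derivation:
Op 1: conn=14 S1=23 S2=23 S3=23 S4=14 blocked=[]
Op 2: conn=14 S1=23 S2=23 S3=35 S4=14 blocked=[]
Op 3: conn=-3 S1=23 S2=23 S3=35 S4=-3 blocked=[1, 2, 3, 4]
Op 4: conn=-17 S1=23 S2=23 S3=35 S4=-17 blocked=[1, 2, 3, 4]
Op 5: conn=10 S1=23 S2=23 S3=35 S4=-17 blocked=[4]
Op 6: conn=21 S1=23 S2=23 S3=35 S4=-17 blocked=[4]
Op 7: conn=36 S1=23 S2=23 S3=35 S4=-17 blocked=[4]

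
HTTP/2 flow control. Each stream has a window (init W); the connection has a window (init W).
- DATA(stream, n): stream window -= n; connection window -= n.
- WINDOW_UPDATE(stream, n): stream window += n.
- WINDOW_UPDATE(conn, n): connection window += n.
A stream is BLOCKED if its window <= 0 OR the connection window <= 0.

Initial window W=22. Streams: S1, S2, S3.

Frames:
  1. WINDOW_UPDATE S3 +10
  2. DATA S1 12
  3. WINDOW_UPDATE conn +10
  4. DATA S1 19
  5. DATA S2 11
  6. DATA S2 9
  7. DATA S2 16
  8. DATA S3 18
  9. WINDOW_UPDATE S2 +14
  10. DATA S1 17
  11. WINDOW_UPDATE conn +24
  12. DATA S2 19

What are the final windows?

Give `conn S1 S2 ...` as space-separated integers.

Answer: -65 -26 -19 14

Derivation:
Op 1: conn=22 S1=22 S2=22 S3=32 blocked=[]
Op 2: conn=10 S1=10 S2=22 S3=32 blocked=[]
Op 3: conn=20 S1=10 S2=22 S3=32 blocked=[]
Op 4: conn=1 S1=-9 S2=22 S3=32 blocked=[1]
Op 5: conn=-10 S1=-9 S2=11 S3=32 blocked=[1, 2, 3]
Op 6: conn=-19 S1=-9 S2=2 S3=32 blocked=[1, 2, 3]
Op 7: conn=-35 S1=-9 S2=-14 S3=32 blocked=[1, 2, 3]
Op 8: conn=-53 S1=-9 S2=-14 S3=14 blocked=[1, 2, 3]
Op 9: conn=-53 S1=-9 S2=0 S3=14 blocked=[1, 2, 3]
Op 10: conn=-70 S1=-26 S2=0 S3=14 blocked=[1, 2, 3]
Op 11: conn=-46 S1=-26 S2=0 S3=14 blocked=[1, 2, 3]
Op 12: conn=-65 S1=-26 S2=-19 S3=14 blocked=[1, 2, 3]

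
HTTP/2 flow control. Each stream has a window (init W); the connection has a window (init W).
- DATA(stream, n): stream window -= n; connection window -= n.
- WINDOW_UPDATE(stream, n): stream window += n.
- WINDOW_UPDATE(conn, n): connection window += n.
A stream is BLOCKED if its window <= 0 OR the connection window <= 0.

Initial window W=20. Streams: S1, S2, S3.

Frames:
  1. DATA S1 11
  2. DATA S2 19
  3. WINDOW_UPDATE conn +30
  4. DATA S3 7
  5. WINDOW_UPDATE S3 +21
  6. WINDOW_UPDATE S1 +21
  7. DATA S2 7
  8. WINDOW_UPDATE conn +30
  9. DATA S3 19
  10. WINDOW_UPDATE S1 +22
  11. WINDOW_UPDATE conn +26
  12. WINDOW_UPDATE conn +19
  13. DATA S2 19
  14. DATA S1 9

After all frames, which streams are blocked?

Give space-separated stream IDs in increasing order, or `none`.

Answer: S2

Derivation:
Op 1: conn=9 S1=9 S2=20 S3=20 blocked=[]
Op 2: conn=-10 S1=9 S2=1 S3=20 blocked=[1, 2, 3]
Op 3: conn=20 S1=9 S2=1 S3=20 blocked=[]
Op 4: conn=13 S1=9 S2=1 S3=13 blocked=[]
Op 5: conn=13 S1=9 S2=1 S3=34 blocked=[]
Op 6: conn=13 S1=30 S2=1 S3=34 blocked=[]
Op 7: conn=6 S1=30 S2=-6 S3=34 blocked=[2]
Op 8: conn=36 S1=30 S2=-6 S3=34 blocked=[2]
Op 9: conn=17 S1=30 S2=-6 S3=15 blocked=[2]
Op 10: conn=17 S1=52 S2=-6 S3=15 blocked=[2]
Op 11: conn=43 S1=52 S2=-6 S3=15 blocked=[2]
Op 12: conn=62 S1=52 S2=-6 S3=15 blocked=[2]
Op 13: conn=43 S1=52 S2=-25 S3=15 blocked=[2]
Op 14: conn=34 S1=43 S2=-25 S3=15 blocked=[2]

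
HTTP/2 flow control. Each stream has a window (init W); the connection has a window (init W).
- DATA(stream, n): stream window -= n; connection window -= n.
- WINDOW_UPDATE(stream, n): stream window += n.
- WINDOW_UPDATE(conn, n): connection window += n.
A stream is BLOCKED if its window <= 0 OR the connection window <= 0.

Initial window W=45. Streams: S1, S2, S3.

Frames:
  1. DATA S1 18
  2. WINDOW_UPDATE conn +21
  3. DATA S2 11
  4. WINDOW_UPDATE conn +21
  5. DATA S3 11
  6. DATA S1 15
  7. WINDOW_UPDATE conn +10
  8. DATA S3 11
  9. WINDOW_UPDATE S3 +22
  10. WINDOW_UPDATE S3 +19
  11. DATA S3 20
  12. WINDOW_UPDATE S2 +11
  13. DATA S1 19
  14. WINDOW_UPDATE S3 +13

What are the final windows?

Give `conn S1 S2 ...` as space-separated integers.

Op 1: conn=27 S1=27 S2=45 S3=45 blocked=[]
Op 2: conn=48 S1=27 S2=45 S3=45 blocked=[]
Op 3: conn=37 S1=27 S2=34 S3=45 blocked=[]
Op 4: conn=58 S1=27 S2=34 S3=45 blocked=[]
Op 5: conn=47 S1=27 S2=34 S3=34 blocked=[]
Op 6: conn=32 S1=12 S2=34 S3=34 blocked=[]
Op 7: conn=42 S1=12 S2=34 S3=34 blocked=[]
Op 8: conn=31 S1=12 S2=34 S3=23 blocked=[]
Op 9: conn=31 S1=12 S2=34 S3=45 blocked=[]
Op 10: conn=31 S1=12 S2=34 S3=64 blocked=[]
Op 11: conn=11 S1=12 S2=34 S3=44 blocked=[]
Op 12: conn=11 S1=12 S2=45 S3=44 blocked=[]
Op 13: conn=-8 S1=-7 S2=45 S3=44 blocked=[1, 2, 3]
Op 14: conn=-8 S1=-7 S2=45 S3=57 blocked=[1, 2, 3]

Answer: -8 -7 45 57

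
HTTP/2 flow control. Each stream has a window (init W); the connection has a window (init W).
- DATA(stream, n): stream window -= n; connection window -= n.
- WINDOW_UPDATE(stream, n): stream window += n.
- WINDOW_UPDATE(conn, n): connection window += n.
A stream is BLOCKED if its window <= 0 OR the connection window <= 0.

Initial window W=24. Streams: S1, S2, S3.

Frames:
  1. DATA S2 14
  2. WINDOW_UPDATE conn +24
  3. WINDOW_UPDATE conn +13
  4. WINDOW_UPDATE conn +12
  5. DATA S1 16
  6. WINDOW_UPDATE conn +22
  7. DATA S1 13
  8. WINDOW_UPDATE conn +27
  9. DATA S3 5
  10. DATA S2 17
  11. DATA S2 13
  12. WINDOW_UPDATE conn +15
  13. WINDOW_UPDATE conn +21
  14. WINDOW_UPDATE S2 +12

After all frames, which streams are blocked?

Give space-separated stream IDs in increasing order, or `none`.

Answer: S1 S2

Derivation:
Op 1: conn=10 S1=24 S2=10 S3=24 blocked=[]
Op 2: conn=34 S1=24 S2=10 S3=24 blocked=[]
Op 3: conn=47 S1=24 S2=10 S3=24 blocked=[]
Op 4: conn=59 S1=24 S2=10 S3=24 blocked=[]
Op 5: conn=43 S1=8 S2=10 S3=24 blocked=[]
Op 6: conn=65 S1=8 S2=10 S3=24 blocked=[]
Op 7: conn=52 S1=-5 S2=10 S3=24 blocked=[1]
Op 8: conn=79 S1=-5 S2=10 S3=24 blocked=[1]
Op 9: conn=74 S1=-5 S2=10 S3=19 blocked=[1]
Op 10: conn=57 S1=-5 S2=-7 S3=19 blocked=[1, 2]
Op 11: conn=44 S1=-5 S2=-20 S3=19 blocked=[1, 2]
Op 12: conn=59 S1=-5 S2=-20 S3=19 blocked=[1, 2]
Op 13: conn=80 S1=-5 S2=-20 S3=19 blocked=[1, 2]
Op 14: conn=80 S1=-5 S2=-8 S3=19 blocked=[1, 2]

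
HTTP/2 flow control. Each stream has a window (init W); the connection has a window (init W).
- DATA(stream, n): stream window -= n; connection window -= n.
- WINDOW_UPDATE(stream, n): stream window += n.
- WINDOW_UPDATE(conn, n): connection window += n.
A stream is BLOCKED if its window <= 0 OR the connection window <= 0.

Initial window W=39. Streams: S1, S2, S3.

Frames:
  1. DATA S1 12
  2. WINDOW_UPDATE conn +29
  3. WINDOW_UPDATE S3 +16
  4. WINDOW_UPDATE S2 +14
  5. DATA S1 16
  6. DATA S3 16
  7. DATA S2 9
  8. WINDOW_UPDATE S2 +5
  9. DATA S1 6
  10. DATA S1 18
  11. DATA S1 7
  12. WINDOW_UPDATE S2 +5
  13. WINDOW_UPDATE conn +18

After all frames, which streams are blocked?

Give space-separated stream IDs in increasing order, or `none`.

Answer: S1

Derivation:
Op 1: conn=27 S1=27 S2=39 S3=39 blocked=[]
Op 2: conn=56 S1=27 S2=39 S3=39 blocked=[]
Op 3: conn=56 S1=27 S2=39 S3=55 blocked=[]
Op 4: conn=56 S1=27 S2=53 S3=55 blocked=[]
Op 5: conn=40 S1=11 S2=53 S3=55 blocked=[]
Op 6: conn=24 S1=11 S2=53 S3=39 blocked=[]
Op 7: conn=15 S1=11 S2=44 S3=39 blocked=[]
Op 8: conn=15 S1=11 S2=49 S3=39 blocked=[]
Op 9: conn=9 S1=5 S2=49 S3=39 blocked=[]
Op 10: conn=-9 S1=-13 S2=49 S3=39 blocked=[1, 2, 3]
Op 11: conn=-16 S1=-20 S2=49 S3=39 blocked=[1, 2, 3]
Op 12: conn=-16 S1=-20 S2=54 S3=39 blocked=[1, 2, 3]
Op 13: conn=2 S1=-20 S2=54 S3=39 blocked=[1]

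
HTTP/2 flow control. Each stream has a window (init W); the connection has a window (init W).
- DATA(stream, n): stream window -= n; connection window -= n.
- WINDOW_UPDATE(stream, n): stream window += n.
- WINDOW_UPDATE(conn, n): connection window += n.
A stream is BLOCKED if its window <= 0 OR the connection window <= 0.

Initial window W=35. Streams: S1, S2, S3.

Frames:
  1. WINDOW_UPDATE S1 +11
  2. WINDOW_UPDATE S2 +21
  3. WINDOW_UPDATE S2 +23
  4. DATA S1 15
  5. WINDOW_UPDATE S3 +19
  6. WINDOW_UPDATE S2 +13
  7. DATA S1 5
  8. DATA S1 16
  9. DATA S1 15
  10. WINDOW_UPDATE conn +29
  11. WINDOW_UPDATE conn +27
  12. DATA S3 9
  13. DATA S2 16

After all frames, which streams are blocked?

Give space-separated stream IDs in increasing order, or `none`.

Answer: S1

Derivation:
Op 1: conn=35 S1=46 S2=35 S3=35 blocked=[]
Op 2: conn=35 S1=46 S2=56 S3=35 blocked=[]
Op 3: conn=35 S1=46 S2=79 S3=35 blocked=[]
Op 4: conn=20 S1=31 S2=79 S3=35 blocked=[]
Op 5: conn=20 S1=31 S2=79 S3=54 blocked=[]
Op 6: conn=20 S1=31 S2=92 S3=54 blocked=[]
Op 7: conn=15 S1=26 S2=92 S3=54 blocked=[]
Op 8: conn=-1 S1=10 S2=92 S3=54 blocked=[1, 2, 3]
Op 9: conn=-16 S1=-5 S2=92 S3=54 blocked=[1, 2, 3]
Op 10: conn=13 S1=-5 S2=92 S3=54 blocked=[1]
Op 11: conn=40 S1=-5 S2=92 S3=54 blocked=[1]
Op 12: conn=31 S1=-5 S2=92 S3=45 blocked=[1]
Op 13: conn=15 S1=-5 S2=76 S3=45 blocked=[1]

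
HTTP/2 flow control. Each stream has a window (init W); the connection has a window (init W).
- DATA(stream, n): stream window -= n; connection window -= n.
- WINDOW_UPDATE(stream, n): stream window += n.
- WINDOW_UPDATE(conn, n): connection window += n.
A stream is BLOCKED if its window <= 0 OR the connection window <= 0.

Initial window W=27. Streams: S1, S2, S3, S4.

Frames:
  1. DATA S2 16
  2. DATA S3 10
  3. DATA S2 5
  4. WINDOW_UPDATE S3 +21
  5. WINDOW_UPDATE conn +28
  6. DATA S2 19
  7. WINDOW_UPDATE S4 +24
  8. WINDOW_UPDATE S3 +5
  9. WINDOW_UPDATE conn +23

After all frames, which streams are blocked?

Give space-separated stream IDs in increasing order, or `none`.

Answer: S2

Derivation:
Op 1: conn=11 S1=27 S2=11 S3=27 S4=27 blocked=[]
Op 2: conn=1 S1=27 S2=11 S3=17 S4=27 blocked=[]
Op 3: conn=-4 S1=27 S2=6 S3=17 S4=27 blocked=[1, 2, 3, 4]
Op 4: conn=-4 S1=27 S2=6 S3=38 S4=27 blocked=[1, 2, 3, 4]
Op 5: conn=24 S1=27 S2=6 S3=38 S4=27 blocked=[]
Op 6: conn=5 S1=27 S2=-13 S3=38 S4=27 blocked=[2]
Op 7: conn=5 S1=27 S2=-13 S3=38 S4=51 blocked=[2]
Op 8: conn=5 S1=27 S2=-13 S3=43 S4=51 blocked=[2]
Op 9: conn=28 S1=27 S2=-13 S3=43 S4=51 blocked=[2]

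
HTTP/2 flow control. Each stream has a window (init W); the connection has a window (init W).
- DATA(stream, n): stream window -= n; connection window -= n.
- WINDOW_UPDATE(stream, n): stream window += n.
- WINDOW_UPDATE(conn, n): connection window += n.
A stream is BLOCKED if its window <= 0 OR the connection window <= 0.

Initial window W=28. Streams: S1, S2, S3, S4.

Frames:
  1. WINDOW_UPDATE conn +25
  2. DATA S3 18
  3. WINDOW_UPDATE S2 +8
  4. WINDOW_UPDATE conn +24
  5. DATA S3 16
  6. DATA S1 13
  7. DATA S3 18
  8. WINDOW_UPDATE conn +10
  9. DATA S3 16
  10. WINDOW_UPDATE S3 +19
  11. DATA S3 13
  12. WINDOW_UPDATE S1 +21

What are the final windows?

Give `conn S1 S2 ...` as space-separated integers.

Op 1: conn=53 S1=28 S2=28 S3=28 S4=28 blocked=[]
Op 2: conn=35 S1=28 S2=28 S3=10 S4=28 blocked=[]
Op 3: conn=35 S1=28 S2=36 S3=10 S4=28 blocked=[]
Op 4: conn=59 S1=28 S2=36 S3=10 S4=28 blocked=[]
Op 5: conn=43 S1=28 S2=36 S3=-6 S4=28 blocked=[3]
Op 6: conn=30 S1=15 S2=36 S3=-6 S4=28 blocked=[3]
Op 7: conn=12 S1=15 S2=36 S3=-24 S4=28 blocked=[3]
Op 8: conn=22 S1=15 S2=36 S3=-24 S4=28 blocked=[3]
Op 9: conn=6 S1=15 S2=36 S3=-40 S4=28 blocked=[3]
Op 10: conn=6 S1=15 S2=36 S3=-21 S4=28 blocked=[3]
Op 11: conn=-7 S1=15 S2=36 S3=-34 S4=28 blocked=[1, 2, 3, 4]
Op 12: conn=-7 S1=36 S2=36 S3=-34 S4=28 blocked=[1, 2, 3, 4]

Answer: -7 36 36 -34 28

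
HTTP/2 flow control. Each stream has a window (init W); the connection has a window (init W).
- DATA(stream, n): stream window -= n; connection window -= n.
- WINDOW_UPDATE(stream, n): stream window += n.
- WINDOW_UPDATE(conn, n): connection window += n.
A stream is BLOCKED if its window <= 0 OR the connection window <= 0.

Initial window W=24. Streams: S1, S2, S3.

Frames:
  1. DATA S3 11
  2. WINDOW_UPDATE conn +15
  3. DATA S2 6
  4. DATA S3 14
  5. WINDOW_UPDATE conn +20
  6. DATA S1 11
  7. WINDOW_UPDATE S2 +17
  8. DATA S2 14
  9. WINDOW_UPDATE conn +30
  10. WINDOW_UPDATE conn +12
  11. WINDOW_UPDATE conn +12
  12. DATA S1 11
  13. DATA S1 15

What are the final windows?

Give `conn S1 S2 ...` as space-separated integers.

Answer: 31 -13 21 -1

Derivation:
Op 1: conn=13 S1=24 S2=24 S3=13 blocked=[]
Op 2: conn=28 S1=24 S2=24 S3=13 blocked=[]
Op 3: conn=22 S1=24 S2=18 S3=13 blocked=[]
Op 4: conn=8 S1=24 S2=18 S3=-1 blocked=[3]
Op 5: conn=28 S1=24 S2=18 S3=-1 blocked=[3]
Op 6: conn=17 S1=13 S2=18 S3=-1 blocked=[3]
Op 7: conn=17 S1=13 S2=35 S3=-1 blocked=[3]
Op 8: conn=3 S1=13 S2=21 S3=-1 blocked=[3]
Op 9: conn=33 S1=13 S2=21 S3=-1 blocked=[3]
Op 10: conn=45 S1=13 S2=21 S3=-1 blocked=[3]
Op 11: conn=57 S1=13 S2=21 S3=-1 blocked=[3]
Op 12: conn=46 S1=2 S2=21 S3=-1 blocked=[3]
Op 13: conn=31 S1=-13 S2=21 S3=-1 blocked=[1, 3]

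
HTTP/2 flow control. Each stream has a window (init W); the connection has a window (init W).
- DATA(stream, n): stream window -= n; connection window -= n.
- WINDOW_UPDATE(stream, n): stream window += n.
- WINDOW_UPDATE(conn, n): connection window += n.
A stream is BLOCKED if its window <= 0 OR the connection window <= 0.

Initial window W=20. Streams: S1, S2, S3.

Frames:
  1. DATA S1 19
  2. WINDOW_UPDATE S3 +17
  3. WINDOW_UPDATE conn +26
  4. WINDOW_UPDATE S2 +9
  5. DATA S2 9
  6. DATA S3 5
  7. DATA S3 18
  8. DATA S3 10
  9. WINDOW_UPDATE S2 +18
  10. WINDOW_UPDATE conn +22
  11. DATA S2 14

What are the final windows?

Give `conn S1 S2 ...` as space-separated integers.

Op 1: conn=1 S1=1 S2=20 S3=20 blocked=[]
Op 2: conn=1 S1=1 S2=20 S3=37 blocked=[]
Op 3: conn=27 S1=1 S2=20 S3=37 blocked=[]
Op 4: conn=27 S1=1 S2=29 S3=37 blocked=[]
Op 5: conn=18 S1=1 S2=20 S3=37 blocked=[]
Op 6: conn=13 S1=1 S2=20 S3=32 blocked=[]
Op 7: conn=-5 S1=1 S2=20 S3=14 blocked=[1, 2, 3]
Op 8: conn=-15 S1=1 S2=20 S3=4 blocked=[1, 2, 3]
Op 9: conn=-15 S1=1 S2=38 S3=4 blocked=[1, 2, 3]
Op 10: conn=7 S1=1 S2=38 S3=4 blocked=[]
Op 11: conn=-7 S1=1 S2=24 S3=4 blocked=[1, 2, 3]

Answer: -7 1 24 4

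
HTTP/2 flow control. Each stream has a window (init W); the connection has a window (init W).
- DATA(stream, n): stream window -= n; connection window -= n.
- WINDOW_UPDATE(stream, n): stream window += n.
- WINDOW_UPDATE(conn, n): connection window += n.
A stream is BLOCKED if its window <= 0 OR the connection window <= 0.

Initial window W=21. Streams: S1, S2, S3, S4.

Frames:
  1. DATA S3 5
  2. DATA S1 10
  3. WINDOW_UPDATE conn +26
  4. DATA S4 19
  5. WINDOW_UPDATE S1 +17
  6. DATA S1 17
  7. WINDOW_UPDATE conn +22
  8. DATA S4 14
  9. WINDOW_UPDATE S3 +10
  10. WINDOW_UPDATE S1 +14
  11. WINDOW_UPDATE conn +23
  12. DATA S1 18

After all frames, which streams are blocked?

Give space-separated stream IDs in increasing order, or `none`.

Op 1: conn=16 S1=21 S2=21 S3=16 S4=21 blocked=[]
Op 2: conn=6 S1=11 S2=21 S3=16 S4=21 blocked=[]
Op 3: conn=32 S1=11 S2=21 S3=16 S4=21 blocked=[]
Op 4: conn=13 S1=11 S2=21 S3=16 S4=2 blocked=[]
Op 5: conn=13 S1=28 S2=21 S3=16 S4=2 blocked=[]
Op 6: conn=-4 S1=11 S2=21 S3=16 S4=2 blocked=[1, 2, 3, 4]
Op 7: conn=18 S1=11 S2=21 S3=16 S4=2 blocked=[]
Op 8: conn=4 S1=11 S2=21 S3=16 S4=-12 blocked=[4]
Op 9: conn=4 S1=11 S2=21 S3=26 S4=-12 blocked=[4]
Op 10: conn=4 S1=25 S2=21 S3=26 S4=-12 blocked=[4]
Op 11: conn=27 S1=25 S2=21 S3=26 S4=-12 blocked=[4]
Op 12: conn=9 S1=7 S2=21 S3=26 S4=-12 blocked=[4]

Answer: S4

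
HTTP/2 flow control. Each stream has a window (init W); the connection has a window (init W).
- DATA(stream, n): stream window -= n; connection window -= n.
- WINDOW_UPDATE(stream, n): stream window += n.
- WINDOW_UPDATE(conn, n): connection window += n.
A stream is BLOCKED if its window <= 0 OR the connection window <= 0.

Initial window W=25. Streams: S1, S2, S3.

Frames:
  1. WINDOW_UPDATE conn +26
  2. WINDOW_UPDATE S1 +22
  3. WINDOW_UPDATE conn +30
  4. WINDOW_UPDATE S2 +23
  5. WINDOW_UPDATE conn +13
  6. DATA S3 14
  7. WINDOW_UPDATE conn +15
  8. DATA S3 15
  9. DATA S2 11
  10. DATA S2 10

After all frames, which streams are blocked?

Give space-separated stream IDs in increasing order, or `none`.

Answer: S3

Derivation:
Op 1: conn=51 S1=25 S2=25 S3=25 blocked=[]
Op 2: conn=51 S1=47 S2=25 S3=25 blocked=[]
Op 3: conn=81 S1=47 S2=25 S3=25 blocked=[]
Op 4: conn=81 S1=47 S2=48 S3=25 blocked=[]
Op 5: conn=94 S1=47 S2=48 S3=25 blocked=[]
Op 6: conn=80 S1=47 S2=48 S3=11 blocked=[]
Op 7: conn=95 S1=47 S2=48 S3=11 blocked=[]
Op 8: conn=80 S1=47 S2=48 S3=-4 blocked=[3]
Op 9: conn=69 S1=47 S2=37 S3=-4 blocked=[3]
Op 10: conn=59 S1=47 S2=27 S3=-4 blocked=[3]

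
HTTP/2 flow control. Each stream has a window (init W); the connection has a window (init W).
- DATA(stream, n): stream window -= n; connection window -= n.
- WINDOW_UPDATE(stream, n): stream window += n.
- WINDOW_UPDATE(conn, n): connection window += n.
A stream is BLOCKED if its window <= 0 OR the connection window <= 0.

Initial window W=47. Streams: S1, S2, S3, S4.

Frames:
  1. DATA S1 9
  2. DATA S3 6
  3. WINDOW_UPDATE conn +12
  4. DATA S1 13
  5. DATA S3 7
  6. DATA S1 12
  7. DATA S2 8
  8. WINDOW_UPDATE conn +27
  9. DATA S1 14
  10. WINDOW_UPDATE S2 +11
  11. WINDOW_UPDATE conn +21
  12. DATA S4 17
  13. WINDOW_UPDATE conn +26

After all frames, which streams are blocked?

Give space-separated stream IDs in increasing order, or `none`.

Answer: S1

Derivation:
Op 1: conn=38 S1=38 S2=47 S3=47 S4=47 blocked=[]
Op 2: conn=32 S1=38 S2=47 S3=41 S4=47 blocked=[]
Op 3: conn=44 S1=38 S2=47 S3=41 S4=47 blocked=[]
Op 4: conn=31 S1=25 S2=47 S3=41 S4=47 blocked=[]
Op 5: conn=24 S1=25 S2=47 S3=34 S4=47 blocked=[]
Op 6: conn=12 S1=13 S2=47 S3=34 S4=47 blocked=[]
Op 7: conn=4 S1=13 S2=39 S3=34 S4=47 blocked=[]
Op 8: conn=31 S1=13 S2=39 S3=34 S4=47 blocked=[]
Op 9: conn=17 S1=-1 S2=39 S3=34 S4=47 blocked=[1]
Op 10: conn=17 S1=-1 S2=50 S3=34 S4=47 blocked=[1]
Op 11: conn=38 S1=-1 S2=50 S3=34 S4=47 blocked=[1]
Op 12: conn=21 S1=-1 S2=50 S3=34 S4=30 blocked=[1]
Op 13: conn=47 S1=-1 S2=50 S3=34 S4=30 blocked=[1]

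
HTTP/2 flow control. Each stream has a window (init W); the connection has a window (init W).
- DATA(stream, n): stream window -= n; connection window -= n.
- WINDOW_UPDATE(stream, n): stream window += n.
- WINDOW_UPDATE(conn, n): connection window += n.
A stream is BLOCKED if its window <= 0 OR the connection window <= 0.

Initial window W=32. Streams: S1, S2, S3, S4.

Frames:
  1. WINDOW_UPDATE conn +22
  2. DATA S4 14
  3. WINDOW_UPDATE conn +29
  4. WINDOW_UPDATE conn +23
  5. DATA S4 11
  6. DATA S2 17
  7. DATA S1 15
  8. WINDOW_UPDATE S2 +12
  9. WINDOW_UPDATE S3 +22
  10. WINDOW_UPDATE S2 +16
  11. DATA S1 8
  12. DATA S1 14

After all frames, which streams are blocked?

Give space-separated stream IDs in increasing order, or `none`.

Answer: S1

Derivation:
Op 1: conn=54 S1=32 S2=32 S3=32 S4=32 blocked=[]
Op 2: conn=40 S1=32 S2=32 S3=32 S4=18 blocked=[]
Op 3: conn=69 S1=32 S2=32 S3=32 S4=18 blocked=[]
Op 4: conn=92 S1=32 S2=32 S3=32 S4=18 blocked=[]
Op 5: conn=81 S1=32 S2=32 S3=32 S4=7 blocked=[]
Op 6: conn=64 S1=32 S2=15 S3=32 S4=7 blocked=[]
Op 7: conn=49 S1=17 S2=15 S3=32 S4=7 blocked=[]
Op 8: conn=49 S1=17 S2=27 S3=32 S4=7 blocked=[]
Op 9: conn=49 S1=17 S2=27 S3=54 S4=7 blocked=[]
Op 10: conn=49 S1=17 S2=43 S3=54 S4=7 blocked=[]
Op 11: conn=41 S1=9 S2=43 S3=54 S4=7 blocked=[]
Op 12: conn=27 S1=-5 S2=43 S3=54 S4=7 blocked=[1]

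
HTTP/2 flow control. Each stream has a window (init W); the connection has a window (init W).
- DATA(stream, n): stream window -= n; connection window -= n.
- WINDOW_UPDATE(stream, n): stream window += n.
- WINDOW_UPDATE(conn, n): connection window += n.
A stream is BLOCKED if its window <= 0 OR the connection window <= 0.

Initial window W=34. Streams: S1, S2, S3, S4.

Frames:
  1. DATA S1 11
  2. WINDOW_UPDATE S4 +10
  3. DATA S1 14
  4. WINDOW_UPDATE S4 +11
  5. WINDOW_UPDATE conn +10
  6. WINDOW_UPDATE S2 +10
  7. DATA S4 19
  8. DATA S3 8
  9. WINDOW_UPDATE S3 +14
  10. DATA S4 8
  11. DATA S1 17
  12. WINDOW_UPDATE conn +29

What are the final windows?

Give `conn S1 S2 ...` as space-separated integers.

Answer: -4 -8 44 40 28

Derivation:
Op 1: conn=23 S1=23 S2=34 S3=34 S4=34 blocked=[]
Op 2: conn=23 S1=23 S2=34 S3=34 S4=44 blocked=[]
Op 3: conn=9 S1=9 S2=34 S3=34 S4=44 blocked=[]
Op 4: conn=9 S1=9 S2=34 S3=34 S4=55 blocked=[]
Op 5: conn=19 S1=9 S2=34 S3=34 S4=55 blocked=[]
Op 6: conn=19 S1=9 S2=44 S3=34 S4=55 blocked=[]
Op 7: conn=0 S1=9 S2=44 S3=34 S4=36 blocked=[1, 2, 3, 4]
Op 8: conn=-8 S1=9 S2=44 S3=26 S4=36 blocked=[1, 2, 3, 4]
Op 9: conn=-8 S1=9 S2=44 S3=40 S4=36 blocked=[1, 2, 3, 4]
Op 10: conn=-16 S1=9 S2=44 S3=40 S4=28 blocked=[1, 2, 3, 4]
Op 11: conn=-33 S1=-8 S2=44 S3=40 S4=28 blocked=[1, 2, 3, 4]
Op 12: conn=-4 S1=-8 S2=44 S3=40 S4=28 blocked=[1, 2, 3, 4]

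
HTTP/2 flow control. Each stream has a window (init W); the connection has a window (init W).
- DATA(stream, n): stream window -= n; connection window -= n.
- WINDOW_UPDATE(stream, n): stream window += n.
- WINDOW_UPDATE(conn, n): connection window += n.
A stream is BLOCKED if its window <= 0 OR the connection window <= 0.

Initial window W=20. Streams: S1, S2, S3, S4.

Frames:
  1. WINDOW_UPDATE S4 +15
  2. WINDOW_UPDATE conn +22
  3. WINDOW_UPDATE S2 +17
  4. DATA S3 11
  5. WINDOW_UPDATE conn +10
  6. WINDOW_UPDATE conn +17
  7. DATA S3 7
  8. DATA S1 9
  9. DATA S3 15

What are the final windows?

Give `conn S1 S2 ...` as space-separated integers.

Answer: 27 11 37 -13 35

Derivation:
Op 1: conn=20 S1=20 S2=20 S3=20 S4=35 blocked=[]
Op 2: conn=42 S1=20 S2=20 S3=20 S4=35 blocked=[]
Op 3: conn=42 S1=20 S2=37 S3=20 S4=35 blocked=[]
Op 4: conn=31 S1=20 S2=37 S3=9 S4=35 blocked=[]
Op 5: conn=41 S1=20 S2=37 S3=9 S4=35 blocked=[]
Op 6: conn=58 S1=20 S2=37 S3=9 S4=35 blocked=[]
Op 7: conn=51 S1=20 S2=37 S3=2 S4=35 blocked=[]
Op 8: conn=42 S1=11 S2=37 S3=2 S4=35 blocked=[]
Op 9: conn=27 S1=11 S2=37 S3=-13 S4=35 blocked=[3]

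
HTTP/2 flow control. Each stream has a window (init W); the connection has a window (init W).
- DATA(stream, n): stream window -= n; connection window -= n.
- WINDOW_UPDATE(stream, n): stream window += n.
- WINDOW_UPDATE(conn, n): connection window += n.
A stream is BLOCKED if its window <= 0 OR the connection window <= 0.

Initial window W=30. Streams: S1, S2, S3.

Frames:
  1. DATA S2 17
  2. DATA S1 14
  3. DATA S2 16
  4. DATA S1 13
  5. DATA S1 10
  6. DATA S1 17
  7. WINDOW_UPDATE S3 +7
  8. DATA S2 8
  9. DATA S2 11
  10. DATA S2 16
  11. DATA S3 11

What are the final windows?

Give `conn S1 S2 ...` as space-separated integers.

Op 1: conn=13 S1=30 S2=13 S3=30 blocked=[]
Op 2: conn=-1 S1=16 S2=13 S3=30 blocked=[1, 2, 3]
Op 3: conn=-17 S1=16 S2=-3 S3=30 blocked=[1, 2, 3]
Op 4: conn=-30 S1=3 S2=-3 S3=30 blocked=[1, 2, 3]
Op 5: conn=-40 S1=-7 S2=-3 S3=30 blocked=[1, 2, 3]
Op 6: conn=-57 S1=-24 S2=-3 S3=30 blocked=[1, 2, 3]
Op 7: conn=-57 S1=-24 S2=-3 S3=37 blocked=[1, 2, 3]
Op 8: conn=-65 S1=-24 S2=-11 S3=37 blocked=[1, 2, 3]
Op 9: conn=-76 S1=-24 S2=-22 S3=37 blocked=[1, 2, 3]
Op 10: conn=-92 S1=-24 S2=-38 S3=37 blocked=[1, 2, 3]
Op 11: conn=-103 S1=-24 S2=-38 S3=26 blocked=[1, 2, 3]

Answer: -103 -24 -38 26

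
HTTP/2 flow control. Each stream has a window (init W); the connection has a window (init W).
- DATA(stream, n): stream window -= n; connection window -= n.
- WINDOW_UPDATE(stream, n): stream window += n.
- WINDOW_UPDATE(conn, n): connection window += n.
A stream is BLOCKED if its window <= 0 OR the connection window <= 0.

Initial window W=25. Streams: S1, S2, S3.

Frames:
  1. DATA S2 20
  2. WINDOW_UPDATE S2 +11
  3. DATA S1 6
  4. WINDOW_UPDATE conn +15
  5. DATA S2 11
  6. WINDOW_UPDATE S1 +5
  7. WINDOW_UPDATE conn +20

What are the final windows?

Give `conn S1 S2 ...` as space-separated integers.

Op 1: conn=5 S1=25 S2=5 S3=25 blocked=[]
Op 2: conn=5 S1=25 S2=16 S3=25 blocked=[]
Op 3: conn=-1 S1=19 S2=16 S3=25 blocked=[1, 2, 3]
Op 4: conn=14 S1=19 S2=16 S3=25 blocked=[]
Op 5: conn=3 S1=19 S2=5 S3=25 blocked=[]
Op 6: conn=3 S1=24 S2=5 S3=25 blocked=[]
Op 7: conn=23 S1=24 S2=5 S3=25 blocked=[]

Answer: 23 24 5 25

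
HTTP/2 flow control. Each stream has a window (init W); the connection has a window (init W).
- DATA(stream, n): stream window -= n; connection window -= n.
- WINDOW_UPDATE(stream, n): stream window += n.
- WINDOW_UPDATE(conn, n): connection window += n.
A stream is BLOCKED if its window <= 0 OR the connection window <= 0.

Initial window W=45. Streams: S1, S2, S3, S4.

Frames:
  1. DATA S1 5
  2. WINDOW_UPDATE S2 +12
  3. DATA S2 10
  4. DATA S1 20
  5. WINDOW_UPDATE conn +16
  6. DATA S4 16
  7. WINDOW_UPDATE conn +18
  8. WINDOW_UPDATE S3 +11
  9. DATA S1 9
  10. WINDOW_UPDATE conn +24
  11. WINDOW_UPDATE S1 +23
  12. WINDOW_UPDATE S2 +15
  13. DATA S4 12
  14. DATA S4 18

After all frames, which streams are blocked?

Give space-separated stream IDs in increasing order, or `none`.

Answer: S4

Derivation:
Op 1: conn=40 S1=40 S2=45 S3=45 S4=45 blocked=[]
Op 2: conn=40 S1=40 S2=57 S3=45 S4=45 blocked=[]
Op 3: conn=30 S1=40 S2=47 S3=45 S4=45 blocked=[]
Op 4: conn=10 S1=20 S2=47 S3=45 S4=45 blocked=[]
Op 5: conn=26 S1=20 S2=47 S3=45 S4=45 blocked=[]
Op 6: conn=10 S1=20 S2=47 S3=45 S4=29 blocked=[]
Op 7: conn=28 S1=20 S2=47 S3=45 S4=29 blocked=[]
Op 8: conn=28 S1=20 S2=47 S3=56 S4=29 blocked=[]
Op 9: conn=19 S1=11 S2=47 S3=56 S4=29 blocked=[]
Op 10: conn=43 S1=11 S2=47 S3=56 S4=29 blocked=[]
Op 11: conn=43 S1=34 S2=47 S3=56 S4=29 blocked=[]
Op 12: conn=43 S1=34 S2=62 S3=56 S4=29 blocked=[]
Op 13: conn=31 S1=34 S2=62 S3=56 S4=17 blocked=[]
Op 14: conn=13 S1=34 S2=62 S3=56 S4=-1 blocked=[4]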